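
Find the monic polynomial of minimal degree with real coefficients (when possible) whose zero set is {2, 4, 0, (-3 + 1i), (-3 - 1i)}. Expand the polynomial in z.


The polynomial is p(z) = ∏_{α ∈ S} (z − α), where S = {2, 4, 0, (-3 + 1i), (-3 - 1i)}.
Expanding the product yields: p(z) = z^5 -18·z^3 -12·z^2 + 80·z.
Note conjugate pairs combine to real quadratics: (z − (-3+1i))(z − (-3−1i)) = z² + 6z + 10.
The resulting polynomial has degree 5 and real coefficients as required.

p(z) = z^5 -18·z^3 -12·z^2 + 80·z.


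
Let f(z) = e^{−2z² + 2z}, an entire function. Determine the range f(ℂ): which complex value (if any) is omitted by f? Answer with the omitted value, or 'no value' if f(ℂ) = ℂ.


Little Picard bounds the complement of f(ℂ) to at most one point.
The exponent g(z) = −2z² + 2z is a nonconstant polynomial, hence surjective onto ℂ. So e^{g(z)} takes every value in {e^w : w ∈ ℂ} = ℂ ∖ {0}. Adding 0 shifts the range to ℂ ∖ {0}. f omits exactly 0.

Omitted value: 0.


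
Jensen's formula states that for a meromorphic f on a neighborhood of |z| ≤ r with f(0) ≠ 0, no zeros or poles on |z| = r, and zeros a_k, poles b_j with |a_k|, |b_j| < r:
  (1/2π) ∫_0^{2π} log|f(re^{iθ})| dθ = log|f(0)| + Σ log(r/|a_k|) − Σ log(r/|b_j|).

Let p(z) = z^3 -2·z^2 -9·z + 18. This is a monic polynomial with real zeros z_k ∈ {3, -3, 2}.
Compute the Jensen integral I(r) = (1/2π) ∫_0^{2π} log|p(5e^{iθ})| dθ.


Zeros: -3, 2, 3; r = 5.
Inside |z| < r: -3, 2, 3. Outside (|z| ≥ r): ∅.
p(0) = 18, so log|p(0)| = log(18) = 2.8904.
Apply Jensen: I(r) = log|p(0)| + Σ_k log(r/|z_k|), summed over zeros inside |z| < r.
  log(r/|z_k|) for z_k = 3: log(5/3) = 0.5108
  log(r/|z_k|) for z_k = -3: log(5/3) = 0.5108
  log(r/|z_k|) for z_k = 2: log(5/2) = 0.9163
Sum over inside zeros: 1.9379.
I(r) = log|p(0)| + (inside sum) = 2.8904 + 1.9379 = 4.8283.
Closed form (all zeros inside, monic): I(r) = n·log(r) = 3·log(5) = 4.8283. ✓

I(r) ≈ 4.8283.


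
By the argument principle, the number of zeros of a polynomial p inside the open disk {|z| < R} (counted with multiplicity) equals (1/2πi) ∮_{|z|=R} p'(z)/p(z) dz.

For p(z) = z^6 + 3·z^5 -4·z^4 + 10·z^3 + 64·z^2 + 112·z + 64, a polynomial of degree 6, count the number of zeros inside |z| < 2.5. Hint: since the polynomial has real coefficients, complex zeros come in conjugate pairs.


The zeros of p are: (-1 + 1i), (-1 - 1i), -4, (2 + 2i), (2 - 2i), -1.
Their magnitudes are: 1.414, 1.414, 4, 2.828, 2.828, 1.
Zeros with |z| < R = 2.5: (-1 + 1i), (-1 - 1i), -1.
Count = 3.
By the argument principle, (1/2πi) ∮_{|z|=R} p'(z)/p(z) dz equals exactly this count.

Number of zeros inside |z| < 2.5: 3.


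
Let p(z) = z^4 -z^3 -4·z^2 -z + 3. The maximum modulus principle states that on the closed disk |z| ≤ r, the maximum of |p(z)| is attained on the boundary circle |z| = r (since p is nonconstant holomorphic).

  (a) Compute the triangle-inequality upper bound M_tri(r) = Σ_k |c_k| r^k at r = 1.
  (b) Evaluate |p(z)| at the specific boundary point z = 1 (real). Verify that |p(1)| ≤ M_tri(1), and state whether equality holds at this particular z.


Coefficients: c_0 = 3, c_1 = -1, c_2 = -4, c_3 = -1, c_4 = 1. Radius r = 1.
Part (a). Triangle bound: M_tri(r) = Σ_k |c_k| r^k
  = |3|·1^0 + |-1|·1^1 + |-4|·1^2 + |-1|·1^3 + |1|·1^4
  = 3 + 1 + 4 + 1 + 1 = 10.
This bounds M(r) := max_{|z|=r} |p(z)| from above; equality holds iff all terms c_k z^k can be made to align in phase at a single z on |z|=r.
Part (b). At z = 1 (real, on the circle |z| = r):
  p(1) = (3)·1^0 + (-1)·1^1 + (-4)·1^2 + (-1)·1^3 + (1)·1^4 = -2.
  |p(1)| = 2.
Check: |p(1)| = 2 ≤ 10 = M_tri(1). ✓ Equality does not hold at z = 1 (the coefficients have mixed signs, so the terms do not all align in phase there).

M_tri(1) = 10; |p(1)| = 2; equality at z=1: no.


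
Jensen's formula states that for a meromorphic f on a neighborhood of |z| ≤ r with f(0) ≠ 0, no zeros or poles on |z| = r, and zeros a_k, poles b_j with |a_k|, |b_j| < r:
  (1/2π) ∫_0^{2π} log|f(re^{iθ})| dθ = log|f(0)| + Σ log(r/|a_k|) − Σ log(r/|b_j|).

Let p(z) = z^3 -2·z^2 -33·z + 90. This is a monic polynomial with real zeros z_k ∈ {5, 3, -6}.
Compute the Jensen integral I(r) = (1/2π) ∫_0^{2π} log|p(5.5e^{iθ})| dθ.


Zeros: -6, 3, 5; r = 5.5.
Inside |z| < r: 3, 5. Outside (|z| ≥ r): -6.
p(0) = 90, so log|p(0)| = log(90) = 4.4998.
Apply Jensen: I(r) = log|p(0)| + Σ_k log(r/|z_k|), summed over zeros inside |z| < r.
  log(r/|z_k|) for z_k = 5: log(5.5/5) = 0.0953
  log(r/|z_k|) for z_k = 3: log(5.5/3) = 0.6061
  Outside zeros (-6) contribute nothing to the Jensen sum.
Sum over inside zeros: 0.7014.
I(r) = log|p(0)| + (inside sum) = 4.4998 + 0.7014 = 5.2013.
Note: since some zeros are outside |z| ≤ r, the simplified n·log(r) form does NOT apply — only the inside zeros contribute.

I(r) ≈ 5.2013.


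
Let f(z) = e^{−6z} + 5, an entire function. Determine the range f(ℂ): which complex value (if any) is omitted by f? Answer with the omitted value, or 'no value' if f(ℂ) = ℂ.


Little Picard bounds the complement of f(ℂ) to at most one point.
e^{−6z} is never zero on ℂ, so 1·e^{−6z} takes every value in ℂ ∖ {0}. Adding 5 shifts the range to ℂ ∖ {5}. Thus f omits exactly the value 5.

Omitted value: 5.


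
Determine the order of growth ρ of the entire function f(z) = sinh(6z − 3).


sinh(w) is a linear combination of e^{iw} and e^{−iw} (or e^w, e^{−w} in the hyperbolic case), so |sinh(w)| ≤ e^{|w|}. With w = 6z − 3, |w| ≤ 6|z| + 3 = 6r + 3 on |z| = r, giving M(r) ≤ e^{6r + 3}, so ρ ≤ 1. On a suitable ray (z = it for sin/cos; z = t for sinh/cosh, t real → ∞), |sinh(6z − 3)| grows like e^{6|t|}/2, so ρ ≥ 1. Hence ρ = 1.
Therefore ρ = 1.

Order ρ = 1.


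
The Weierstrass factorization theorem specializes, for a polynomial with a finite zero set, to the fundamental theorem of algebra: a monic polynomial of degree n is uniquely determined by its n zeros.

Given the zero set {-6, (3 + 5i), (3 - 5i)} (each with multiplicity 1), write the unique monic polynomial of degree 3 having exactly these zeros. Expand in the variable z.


The polynomial is p(z) = ∏_{α ∈ S} (z − α), where S = {-6, (3 + 5i), (3 - 5i)}.
Expanding the product yields: p(z) = z^3 -2·z + 204.
Note conjugate pairs combine to real quadratics: (z − (3+5i))(z − (3−5i)) = z² − 6z + 34.
The resulting polynomial has degree 3 and real coefficients as required.

p(z) = z^3 -2·z + 204.


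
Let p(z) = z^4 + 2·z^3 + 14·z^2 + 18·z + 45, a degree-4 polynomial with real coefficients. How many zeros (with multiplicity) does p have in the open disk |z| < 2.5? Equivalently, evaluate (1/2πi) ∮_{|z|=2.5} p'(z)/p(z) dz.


The zeros of p are: (0 + 3i), (0 - 3i), (-1 + 2i), (-1 - 2i).
Their magnitudes are: 3, 3, 2.236, 2.236.
Zeros with |z| < R = 2.5: (-1 + 2i), (-1 - 2i).
Count = 2.
By the argument principle, (1/2πi) ∮_{|z|=R} p'(z)/p(z) dz equals exactly this count.

Number of zeros inside |z| < 2.5: 2.


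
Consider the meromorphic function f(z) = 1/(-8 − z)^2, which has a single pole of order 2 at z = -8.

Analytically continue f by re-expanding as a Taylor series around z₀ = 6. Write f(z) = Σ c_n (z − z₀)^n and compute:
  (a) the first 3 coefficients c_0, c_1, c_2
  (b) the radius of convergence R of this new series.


Let w = z − z₀, so z = z₀ + w.
Then -8 − z = -8 − (z₀ + w) = (-8 − z₀) − w = -14 − w.
f(z) = 1/(-14 − w)^2 = (1/(-14)^2) · (1 − w/(-14))^{−2}.
By the binomial series (1−u)^{−2} = Σ_{n≥0} C(n+1, 1) u^n for |u|<1, with u = w/(-14):
  c_n = C(n+1, 1) / (-14)^(n+2).
  c_0 = 1/(-14)^2 = 1/196.
  c_1 = 2/(-14)^3 = -1/1372.
  c_2 = 3/(-14)^4 = 3/38416.
The series is valid for |w/d| < 1, i.e. |z − z₀| < |d|.
Radius of convergence: R = |-8 − z₀| = |-14| = 14 (distance from z₀ to the singularity z = -8).

c_0 = 1/196, c_1 = -1/1372, c_2 = 3/38416; R = 14.


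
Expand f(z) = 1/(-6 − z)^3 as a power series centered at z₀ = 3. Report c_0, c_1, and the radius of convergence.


Let w = z − z₀, so z = z₀ + w.
Then -6 − z = -6 − (z₀ + w) = (-6 − z₀) − w = -9 − w.
f(z) = 1/(-9 − w)^3 = (1/(-9)^3) · (1 − w/(-9))^{−3}.
By the binomial series (1−u)^{−3} = Σ_{n≥0} C(n+2, 2) u^n for |u|<1, with u = w/(-9):
  c_n = C(n+2, 2) / (-9)^(n+3).
  c_0 = 1/(-9)^3 = -1/729.
  c_1 = 3/(-9)^4 = 1/2187.
The series is valid for |w/d| < 1, i.e. |z − z₀| < |d|.
Radius of convergence: R = |-6 − z₀| = |-9| = 9 (distance from z₀ to the singularity z = -6).

c_0 = -1/729, c_1 = 1/2187; R = 9.


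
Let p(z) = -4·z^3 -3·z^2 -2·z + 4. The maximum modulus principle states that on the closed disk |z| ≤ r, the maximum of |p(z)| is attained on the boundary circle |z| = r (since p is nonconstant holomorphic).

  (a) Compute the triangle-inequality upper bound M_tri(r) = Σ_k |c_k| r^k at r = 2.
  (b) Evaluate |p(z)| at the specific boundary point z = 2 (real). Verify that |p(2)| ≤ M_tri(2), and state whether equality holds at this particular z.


Coefficients: c_0 = 4, c_1 = -2, c_2 = -3, c_3 = -4. Radius r = 2.
Part (a). Triangle bound: M_tri(r) = Σ_k |c_k| r^k
  = |4|·2^0 + |-2|·2^1 + |-3|·2^2 + |-4|·2^3
  = 4 + 4 + 12 + 32 = 52.
This bounds M(r) := max_{|z|=r} |p(z)| from above; equality holds iff all terms c_k z^k can be made to align in phase at a single z on |z|=r.
Part (b). At z = 2 (real, on the circle |z| = r):
  p(2) = (4)·2^0 + (-2)·2^1 + (-3)·2^2 + (-4)·2^3 = -44.
  |p(2)| = 44.
Check: |p(2)| = 44 ≤ 52 = M_tri(2). ✓ Equality does not hold at z = 2 (the coefficients have mixed signs, so the terms do not all align in phase there).

M_tri(2) = 52; |p(2)| = 44; equality at z=2: no.


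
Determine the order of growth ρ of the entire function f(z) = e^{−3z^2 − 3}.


|e^{−3z^2 − 3}| = e^{Re(-3·z^2) + -3} ≤ e^{3|z|^2 + -3} = e^{3r^2 + -3} on |z| = r, so ρ ≤ 2. Choosing z on |z|=r so that -3·z^2 is real positive (always possible by picking arg z appropriately) gives |f(z)| = e^{3r^2 + -3}, matching the bound. The additive constant -3 does not affect log log M(r) ~ 2·log r. Hence ρ = 2.
Therefore ρ = 2.

Order ρ = 2.


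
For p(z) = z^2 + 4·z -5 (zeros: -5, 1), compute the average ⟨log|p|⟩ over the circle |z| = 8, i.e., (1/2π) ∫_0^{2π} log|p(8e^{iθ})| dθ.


Zeros: -5, 1; r = 8.
Inside |z| < r: -5, 1. Outside (|z| ≥ r): ∅.
p(0) = -5, so log|p(0)| = log(5) = 1.6094.
Apply Jensen: I(r) = log|p(0)| + Σ_k log(r/|z_k|), summed over zeros inside |z| < r.
  log(r/|z_k|) for z_k = -5: log(8/5) = 0.4700
  log(r/|z_k|) for z_k = 1: log(8/1) = 2.0794
Sum over inside zeros: 2.5494.
I(r) = log|p(0)| + (inside sum) = 1.6094 + 2.5494 = 4.1589.
Closed form (all zeros inside, monic): I(r) = n·log(r) = 2·log(8) = 4.1589. ✓

I(r) ≈ 4.1589.


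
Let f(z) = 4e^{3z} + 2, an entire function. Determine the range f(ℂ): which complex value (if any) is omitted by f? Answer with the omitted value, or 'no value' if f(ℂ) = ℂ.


Little Picard bounds the complement of f(ℂ) to at most one point.
e^{3z} is never zero on ℂ, so 4·e^{3z} takes every value in ℂ ∖ {0}. Adding 2 shifts the range to ℂ ∖ {2}. Thus f omits exactly the value 2.

Omitted value: 2.


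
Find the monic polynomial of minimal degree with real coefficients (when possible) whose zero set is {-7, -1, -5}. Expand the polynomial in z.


The polynomial is p(z) = ∏_{α ∈ S} (z − α), where S = {-7, -1, -5}.
Expanding the product yields: p(z) = z^3 + 13·z^2 + 47·z + 35.
The resulting polynomial has degree 3 and real coefficients as required.

p(z) = z^3 + 13·z^2 + 47·z + 35.


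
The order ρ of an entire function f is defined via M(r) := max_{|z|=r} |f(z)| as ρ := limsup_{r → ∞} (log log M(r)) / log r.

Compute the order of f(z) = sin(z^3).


Write sin(w) = (e^{iw} ± e^{−iw})/(2 or 2i), so |sin(w)| ≤ e^{|w|}. With w = z^3, |w| ≤ 1r^3 + 0 on |z|=r, giving M(r) ≤ e^{1r^3 + 0} and ρ ≤ 3. For the lower bound, choose z on |z|=r with 1z^3 purely imaginary of modulus 1r^3; then |sin(z^3)| grows like e^{1r^3}/2, so ρ ≥ 3. Hence ρ = 3.
Therefore ρ = 3.

Order ρ = 3.


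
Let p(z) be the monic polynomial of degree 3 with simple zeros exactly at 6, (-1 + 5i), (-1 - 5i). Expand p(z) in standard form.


The polynomial is p(z) = ∏_{α ∈ S} (z − α), where S = {6, (-1 + 5i), (-1 - 5i)}.
Expanding the product yields: p(z) = z^3 -4·z^2 + 14·z -156.
Note conjugate pairs combine to real quadratics: (z − (-1+5i))(z − (-1−5i)) = z² + 2z + 26.
The resulting polynomial has degree 3 and real coefficients as required.

p(z) = z^3 -4·z^2 + 14·z -156.


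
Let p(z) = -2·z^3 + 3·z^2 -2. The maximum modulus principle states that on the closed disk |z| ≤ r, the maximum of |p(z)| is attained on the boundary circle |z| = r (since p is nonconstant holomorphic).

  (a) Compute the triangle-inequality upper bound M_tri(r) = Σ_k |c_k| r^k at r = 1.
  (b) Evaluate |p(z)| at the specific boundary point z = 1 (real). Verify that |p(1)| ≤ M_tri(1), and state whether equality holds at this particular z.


Coefficients: c_0 = -2, c_1 = 0, c_2 = 3, c_3 = -2. Radius r = 1.
Part (a). Triangle bound: M_tri(r) = Σ_k |c_k| r^k
  = |-2|·1^0 + |0|·1^1 + |3|·1^2 + |-2|·1^3
  = 2 + 0 + 3 + 2 = 7.
This bounds M(r) := max_{|z|=r} |p(z)| from above; equality holds iff all terms c_k z^k can be made to align in phase at a single z on |z|=r.
Part (b). At z = 1 (real, on the circle |z| = r):
  p(1) = (-2)·1^0 + (0)·1^1 + (3)·1^2 + (-2)·1^3 = -1.
  |p(1)| = 1.
Check: |p(1)| = 1 ≤ 7 = M_tri(1). ✓ Equality does not hold at z = 1 (the coefficients have mixed signs, so the terms do not all align in phase there).

M_tri(1) = 7; |p(1)| = 1; equality at z=1: no.


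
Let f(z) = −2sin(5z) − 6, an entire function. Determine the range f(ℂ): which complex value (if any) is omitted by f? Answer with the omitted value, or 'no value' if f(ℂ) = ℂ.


Little Picard bounds the complement of f(ℂ) to at most one point.
sin is entire and surjective onto ℂ: for every w ∈ ℂ, sin(ζ) = w has a solution ζ ∈ ℂ (e.g., via the complex inverse arcsin). With ζ = 5z this gives z = ζ/(5). Then -2·sin(5z) takes every value in -2·ℂ = ℂ, and adding -6 is a bijection of ℂ. So f is surjective and omits no value. (Note: only on the real line is sin bounded by [−1, 1].)

Omitted value: no value.


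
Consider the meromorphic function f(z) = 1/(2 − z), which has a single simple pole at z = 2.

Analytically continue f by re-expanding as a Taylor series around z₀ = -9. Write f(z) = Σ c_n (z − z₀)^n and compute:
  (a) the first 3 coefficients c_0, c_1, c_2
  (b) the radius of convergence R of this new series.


Let w = z − z₀, so z = z₀ + w.
Then 2 − z = 2 − (z₀ + w) = (2 − z₀) − w = 11 − w.
f(z) = 1/(11 − w) = (1/(11)) · 1/(1 − w/(11)) = Σ_{n≥0} w^n / (11)^(n+1).
So c_n = 1/(11)^(n+1):
  c_0 = 1/(11)^1 = 1/11.
  c_1 = 1/(11)^2 = 1/121.
  c_2 = 1/(11)^3 = 1/1331.
The series is valid for |w/d| < 1, i.e. |z − z₀| < |d|.
Radius of convergence: R = |2 − z₀| = |11| = 11 (distance from z₀ to the singularity z = 2).

c_0 = 1/11, c_1 = 1/121, c_2 = 1/1331; R = 11.


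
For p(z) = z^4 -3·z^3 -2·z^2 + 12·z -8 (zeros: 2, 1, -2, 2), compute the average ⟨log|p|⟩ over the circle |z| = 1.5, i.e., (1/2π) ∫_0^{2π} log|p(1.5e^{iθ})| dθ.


Zeros: -2, 1, 2, 2; r = 1.5.
Inside |z| < r: 1. Outside (|z| ≥ r): -2, 2, 2.
p(0) = -8, so log|p(0)| = log(8) = 2.0794.
Apply Jensen: I(r) = log|p(0)| + Σ_k log(r/|z_k|), summed over zeros inside |z| < r.
  log(r/|z_k|) for z_k = 1: log(1.5/1) = 0.4055
  Outside zeros (-2, 2, 2) contribute nothing to the Jensen sum.
Sum over inside zeros: 0.4055.
I(r) = log|p(0)| + (inside sum) = 2.0794 + 0.4055 = 2.4849.
Note: since some zeros are outside |z| ≤ r, the simplified n·log(r) form does NOT apply — only the inside zeros contribute.

I(r) ≈ 2.4849.


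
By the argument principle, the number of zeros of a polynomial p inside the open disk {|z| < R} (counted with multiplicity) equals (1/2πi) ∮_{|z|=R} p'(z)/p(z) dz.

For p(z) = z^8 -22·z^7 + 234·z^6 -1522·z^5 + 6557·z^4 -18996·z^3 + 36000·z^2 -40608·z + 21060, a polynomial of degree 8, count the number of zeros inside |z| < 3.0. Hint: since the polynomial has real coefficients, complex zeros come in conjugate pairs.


The zeros of p are: (3 + 3i), (3 - 3i), (2 + 1i), (2 - 1i), (3 + 2i), (3 - 2i), (3 + 3i), (3 - 3i).
Their magnitudes are: 4.243, 4.243, 2.236, 2.236, 3.606, 3.606, 4.243, 4.243.
Zeros with |z| < R = 3.0: (2 + 1i), (2 - 1i).
Count = 2.
By the argument principle, (1/2πi) ∮_{|z|=R} p'(z)/p(z) dz equals exactly this count.

Number of zeros inside |z| < 3.0: 2.


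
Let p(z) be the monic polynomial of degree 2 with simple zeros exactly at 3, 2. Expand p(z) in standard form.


The polynomial is p(z) = ∏_{α ∈ S} (z − α), where S = {3, 2}.
Expanding the product yields: p(z) = z^2 -5·z + 6.
The resulting polynomial has degree 2 and real coefficients as required.

p(z) = z^2 -5·z + 6.


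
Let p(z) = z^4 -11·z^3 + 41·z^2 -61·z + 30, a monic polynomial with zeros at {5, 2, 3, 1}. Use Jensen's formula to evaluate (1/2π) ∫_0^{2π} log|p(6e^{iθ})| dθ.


Zeros: 1, 2, 3, 5; r = 6.
Inside |z| < r: 1, 2, 3, 5. Outside (|z| ≥ r): ∅.
p(0) = 30, so log|p(0)| = log(30) = 3.4012.
Apply Jensen: I(r) = log|p(0)| + Σ_k log(r/|z_k|), summed over zeros inside |z| < r.
  log(r/|z_k|) for z_k = 5: log(6/5) = 0.1823
  log(r/|z_k|) for z_k = 2: log(6/2) = 1.0986
  log(r/|z_k|) for z_k = 3: log(6/3) = 0.6931
  log(r/|z_k|) for z_k = 1: log(6/1) = 1.7918
Sum over inside zeros: 3.7658.
I(r) = log|p(0)| + (inside sum) = 3.4012 + 3.7658 = 7.1670.
Closed form (all zeros inside, monic): I(r) = n·log(r) = 4·log(6) = 7.1670. ✓

I(r) ≈ 7.1670.


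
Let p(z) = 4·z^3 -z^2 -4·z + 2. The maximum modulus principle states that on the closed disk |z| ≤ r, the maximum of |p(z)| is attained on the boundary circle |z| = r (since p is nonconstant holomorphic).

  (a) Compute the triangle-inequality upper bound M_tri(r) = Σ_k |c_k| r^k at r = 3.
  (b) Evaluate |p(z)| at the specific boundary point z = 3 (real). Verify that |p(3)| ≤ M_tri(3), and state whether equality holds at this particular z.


Coefficients: c_0 = 2, c_1 = -4, c_2 = -1, c_3 = 4. Radius r = 3.
Part (a). Triangle bound: M_tri(r) = Σ_k |c_k| r^k
  = |2|·3^0 + |-4|·3^1 + |-1|·3^2 + |4|·3^3
  = 2 + 12 + 9 + 108 = 131.
This bounds M(r) := max_{|z|=r} |p(z)| from above; equality holds iff all terms c_k z^k can be made to align in phase at a single z on |z|=r.
Part (b). At z = 3 (real, on the circle |z| = r):
  p(3) = (2)·3^0 + (-4)·3^1 + (-1)·3^2 + (4)·3^3 = 89.
  |p(3)| = 89.
Check: |p(3)| = 89 ≤ 131 = M_tri(3). ✓ Equality does not hold at z = 3 (the coefficients have mixed signs, so the terms do not all align in phase there).

M_tri(3) = 131; |p(3)| = 89; equality at z=3: no.


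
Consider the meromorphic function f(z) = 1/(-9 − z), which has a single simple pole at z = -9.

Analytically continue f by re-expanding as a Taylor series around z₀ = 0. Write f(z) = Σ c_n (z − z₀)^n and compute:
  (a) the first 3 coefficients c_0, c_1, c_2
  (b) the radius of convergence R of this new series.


Let w = z − z₀, so z = z₀ + w.
Then -9 − z = -9 − (z₀ + w) = (-9 − z₀) − w = -9 − w.
f(z) = 1/(-9 − w) = (1/(-9)) · 1/(1 − w/(-9)) = Σ_{n≥0} w^n / (-9)^(n+1).
So c_n = 1/(-9)^(n+1):
  c_0 = 1/(-9)^1 = -1/9.
  c_1 = 1/(-9)^2 = 1/81.
  c_2 = 1/(-9)^3 = -1/729.
The series is valid for |w/d| < 1, i.e. |z − z₀| < |d|.
Radius of convergence: R = |-9 − z₀| = |-9| = 9 (distance from z₀ to the singularity z = -9).

c_0 = -1/9, c_1 = 1/81, c_2 = -1/729; R = 9.


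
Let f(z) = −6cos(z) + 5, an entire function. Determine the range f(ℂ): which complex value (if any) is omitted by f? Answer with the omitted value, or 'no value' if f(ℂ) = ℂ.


Little Picard bounds the complement of f(ℂ) to at most one point.
cos is entire and surjective onto ℂ: for every w ∈ ℂ, cos(ζ) = w has a solution ζ ∈ ℂ (e.g., via the complex inverse arccos). With ζ = z this gives z = ζ/(1). Then -6·cos(z) takes every value in -6·ℂ = ℂ, and adding 5 is a bijection of ℂ. So f is surjective and omits no value. (Note: only on the real line is cos bounded by [−1, 1].)

Omitted value: no value.


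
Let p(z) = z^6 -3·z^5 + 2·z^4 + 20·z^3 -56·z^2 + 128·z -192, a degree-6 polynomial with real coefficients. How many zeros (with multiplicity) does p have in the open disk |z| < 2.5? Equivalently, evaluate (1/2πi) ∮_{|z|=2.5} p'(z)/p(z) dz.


The zeros of p are: 2, (0 + 2i), (0 - 2i), -3, (2 + 2i), (2 - 2i).
Their magnitudes are: 2, 2, 2, 3, 2.828, 2.828.
Zeros with |z| < R = 2.5: 2, (0 + 2i), (0 - 2i).
Count = 3.
By the argument principle, (1/2πi) ∮_{|z|=R} p'(z)/p(z) dz equals exactly this count.

Number of zeros inside |z| < 2.5: 3.


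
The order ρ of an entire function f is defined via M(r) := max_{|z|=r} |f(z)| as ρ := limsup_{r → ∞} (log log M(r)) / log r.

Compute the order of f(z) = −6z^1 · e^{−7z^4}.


M(r) = max_{|z|=r} |-6|·|z|^1·|e^{−7z^4}| = 6·r^1 · e^{7r^4} (the factors attain their maxima compatibly on |z|=r). Then log M(r) = log 6 + 1·log r + 7r^4, dominated by the last term, so log log M(r) ~ 4·log r. The polynomial factor -6z^1 contributes only a log r term and does not affect the order. ρ = 4.
Therefore ρ = 4.

Order ρ = 4.


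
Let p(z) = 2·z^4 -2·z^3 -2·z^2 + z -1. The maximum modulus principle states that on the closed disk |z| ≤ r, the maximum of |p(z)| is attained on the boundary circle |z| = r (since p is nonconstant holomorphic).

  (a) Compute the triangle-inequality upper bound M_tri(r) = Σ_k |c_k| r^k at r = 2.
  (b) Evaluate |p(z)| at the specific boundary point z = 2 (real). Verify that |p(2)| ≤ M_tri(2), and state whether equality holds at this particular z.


Coefficients: c_0 = -1, c_1 = 1, c_2 = -2, c_3 = -2, c_4 = 2. Radius r = 2.
Part (a). Triangle bound: M_tri(r) = Σ_k |c_k| r^k
  = |-1|·2^0 + |1|·2^1 + |-2|·2^2 + |-2|·2^3 + |2|·2^4
  = 1 + 2 + 8 + 16 + 32 = 59.
This bounds M(r) := max_{|z|=r} |p(z)| from above; equality holds iff all terms c_k z^k can be made to align in phase at a single z on |z|=r.
Part (b). At z = 2 (real, on the circle |z| = r):
  p(2) = (-1)·2^0 + (1)·2^1 + (-2)·2^2 + (-2)·2^3 + (2)·2^4 = 9.
  |p(2)| = 9.
Check: |p(2)| = 9 ≤ 59 = M_tri(2). ✓ Equality does not hold at z = 2 (the coefficients have mixed signs, so the terms do not all align in phase there).

M_tri(2) = 59; |p(2)| = 9; equality at z=2: no.


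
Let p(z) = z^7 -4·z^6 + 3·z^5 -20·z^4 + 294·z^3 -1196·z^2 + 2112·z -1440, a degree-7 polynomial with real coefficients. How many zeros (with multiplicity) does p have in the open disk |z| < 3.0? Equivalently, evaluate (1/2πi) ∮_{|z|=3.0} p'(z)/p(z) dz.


The zeros of p are: (-3 + 3i), (-3 - 3i), 2, (2 + 1i), (2 - 1i), (2 + 2i), (2 - 2i).
Their magnitudes are: 4.243, 4.243, 2, 2.236, 2.236, 2.828, 2.828.
Zeros with |z| < R = 3.0: 2, (2 + 1i), (2 - 1i), (2 + 2i), (2 - 2i).
Count = 5.
By the argument principle, (1/2πi) ∮_{|z|=R} p'(z)/p(z) dz equals exactly this count.

Number of zeros inside |z| < 3.0: 5.


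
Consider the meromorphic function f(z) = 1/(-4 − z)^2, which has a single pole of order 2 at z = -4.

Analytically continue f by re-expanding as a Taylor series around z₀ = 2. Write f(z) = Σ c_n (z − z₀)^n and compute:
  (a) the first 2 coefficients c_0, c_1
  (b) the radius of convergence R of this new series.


Let w = z − z₀, so z = z₀ + w.
Then -4 − z = -4 − (z₀ + w) = (-4 − z₀) − w = -6 − w.
f(z) = 1/(-6 − w)^2 = (1/(-6)^2) · (1 − w/(-6))^{−2}.
By the binomial series (1−u)^{−2} = Σ_{n≥0} C(n+1, 1) u^n for |u|<1, with u = w/(-6):
  c_n = C(n+1, 1) / (-6)^(n+2).
  c_0 = 1/(-6)^2 = 1/36.
  c_1 = 2/(-6)^3 = -1/108.
The series is valid for |w/d| < 1, i.e. |z − z₀| < |d|.
Radius of convergence: R = |-4 − z₀| = |-6| = 6 (distance from z₀ to the singularity z = -4).

c_0 = 1/36, c_1 = -1/108; R = 6.


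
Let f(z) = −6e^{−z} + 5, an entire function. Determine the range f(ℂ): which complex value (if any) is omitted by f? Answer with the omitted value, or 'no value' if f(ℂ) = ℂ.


Little Picard bounds the complement of f(ℂ) to at most one point.
e^{−z} is never zero on ℂ, so -6·e^{−z} takes every value in ℂ ∖ {0}. Adding 5 shifts the range to ℂ ∖ {5}. Thus f omits exactly the value 5.

Omitted value: 5.


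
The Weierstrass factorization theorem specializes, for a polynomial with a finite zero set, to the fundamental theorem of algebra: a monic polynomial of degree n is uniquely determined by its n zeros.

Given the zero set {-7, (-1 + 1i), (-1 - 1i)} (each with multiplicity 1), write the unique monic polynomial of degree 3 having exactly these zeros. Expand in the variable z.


The polynomial is p(z) = ∏_{α ∈ S} (z − α), where S = {-7, (-1 + 1i), (-1 - 1i)}.
Expanding the product yields: p(z) = z^3 + 9·z^2 + 16·z + 14.
Note conjugate pairs combine to real quadratics: (z − (-1+1i))(z − (-1−1i)) = z² + 2z + 2.
The resulting polynomial has degree 3 and real coefficients as required.

p(z) = z^3 + 9·z^2 + 16·z + 14.


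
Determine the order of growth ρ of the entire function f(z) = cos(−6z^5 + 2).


Write cos(w) = (e^{iw} ± e^{−iw})/(2 or 2i), so |cos(w)| ≤ e^{|w|}. With w = −6z^5 + 2, |w| ≤ 6r^5 + 2 on |z|=r, giving M(r) ≤ e^{6r^5 + 2} and ρ ≤ 5. For the lower bound, choose z on |z|=r with -6z^5 purely imaginary of modulus 6r^5; then |cos(−6z^5 + 2)| grows like e^{6r^5}/2, so ρ ≥ 5. Hence ρ = 5.
Therefore ρ = 5.

Order ρ = 5.


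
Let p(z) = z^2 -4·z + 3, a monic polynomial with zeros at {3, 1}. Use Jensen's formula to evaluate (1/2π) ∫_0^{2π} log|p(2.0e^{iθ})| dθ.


Zeros: 1, 3; r = 2.0.
Inside |z| < r: 1. Outside (|z| ≥ r): 3.
p(0) = 3, so log|p(0)| = log(3) = 1.0986.
Apply Jensen: I(r) = log|p(0)| + Σ_k log(r/|z_k|), summed over zeros inside |z| < r.
  log(r/|z_k|) for z_k = 1: log(2.0/1) = 0.6931
  Outside zeros (3) contribute nothing to the Jensen sum.
Sum over inside zeros: 0.6931.
I(r) = log|p(0)| + (inside sum) = 1.0986 + 0.6931 = 1.7918.
Note: since some zeros are outside |z| ≤ r, the simplified n·log(r) form does NOT apply — only the inside zeros contribute.

I(r) ≈ 1.7918.


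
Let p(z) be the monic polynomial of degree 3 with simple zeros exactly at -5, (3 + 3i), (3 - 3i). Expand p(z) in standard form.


The polynomial is p(z) = ∏_{α ∈ S} (z − α), where S = {-5, (3 + 3i), (3 - 3i)}.
Expanding the product yields: p(z) = z^3 -z^2 -12·z + 90.
Note conjugate pairs combine to real quadratics: (z − (3+3i))(z − (3−3i)) = z² − 6z + 18.
The resulting polynomial has degree 3 and real coefficients as required.

p(z) = z^3 -z^2 -12·z + 90.


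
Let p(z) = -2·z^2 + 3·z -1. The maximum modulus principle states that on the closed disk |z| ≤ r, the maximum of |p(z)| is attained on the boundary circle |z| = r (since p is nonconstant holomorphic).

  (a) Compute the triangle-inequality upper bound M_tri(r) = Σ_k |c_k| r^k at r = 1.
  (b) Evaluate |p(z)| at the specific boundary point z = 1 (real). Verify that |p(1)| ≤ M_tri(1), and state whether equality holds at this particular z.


Coefficients: c_0 = -1, c_1 = 3, c_2 = -2. Radius r = 1.
Part (a). Triangle bound: M_tri(r) = Σ_k |c_k| r^k
  = |-1|·1^0 + |3|·1^1 + |-2|·1^2
  = 1 + 3 + 2 = 6.
This bounds M(r) := max_{|z|=r} |p(z)| from above; equality holds iff all terms c_k z^k can be made to align in phase at a single z on |z|=r.
Part (b). At z = 1 (real, on the circle |z| = r):
  p(1) = (-1)·1^0 + (3)·1^1 + (-2)·1^2 = 0.
  |p(1)| = 0.
Check: |p(1)| = 0 ≤ 6 = M_tri(1). ✓ Equality does not hold at z = 1 (the coefficients have mixed signs, so the terms do not all align in phase there).

M_tri(1) = 6; |p(1)| = 0; equality at z=1: no.


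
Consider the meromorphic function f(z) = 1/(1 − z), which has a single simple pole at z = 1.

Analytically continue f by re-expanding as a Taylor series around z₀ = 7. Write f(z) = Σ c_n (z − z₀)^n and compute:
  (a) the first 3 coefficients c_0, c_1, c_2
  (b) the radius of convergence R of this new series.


Let w = z − z₀, so z = z₀ + w.
Then 1 − z = 1 − (z₀ + w) = (1 − z₀) − w = -6 − w.
f(z) = 1/(-6 − w) = (1/(-6)) · 1/(1 − w/(-6)) = Σ_{n≥0} w^n / (-6)^(n+1).
So c_n = 1/(-6)^(n+1):
  c_0 = 1/(-6)^1 = -1/6.
  c_1 = 1/(-6)^2 = 1/36.
  c_2 = 1/(-6)^3 = -1/216.
The series is valid for |w/d| < 1, i.e. |z − z₀| < |d|.
Radius of convergence: R = |1 − z₀| = |-6| = 6 (distance from z₀ to the singularity z = 1).

c_0 = -1/6, c_1 = 1/36, c_2 = -1/216; R = 6.


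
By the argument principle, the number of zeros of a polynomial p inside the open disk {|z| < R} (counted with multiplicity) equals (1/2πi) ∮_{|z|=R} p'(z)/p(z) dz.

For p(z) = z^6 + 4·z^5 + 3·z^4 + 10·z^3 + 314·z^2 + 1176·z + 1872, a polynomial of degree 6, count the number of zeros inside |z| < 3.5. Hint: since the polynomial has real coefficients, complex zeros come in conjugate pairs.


The zeros of p are: (3 + 3i), (3 - 3i), (-3 + 2i), (-3 - 2i), (-2 + 2i), (-2 - 2i).
Their magnitudes are: 4.243, 4.243, 3.606, 3.606, 2.828, 2.828.
Zeros with |z| < R = 3.5: (-2 + 2i), (-2 - 2i).
Count = 2.
By the argument principle, (1/2πi) ∮_{|z|=R} p'(z)/p(z) dz equals exactly this count.

Number of zeros inside |z| < 3.5: 2.


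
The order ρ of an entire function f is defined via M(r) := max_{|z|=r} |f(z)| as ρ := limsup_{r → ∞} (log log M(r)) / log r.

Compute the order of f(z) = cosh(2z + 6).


cosh(w) is a linear combination of e^{iw} and e^{−iw} (or e^w, e^{−w} in the hyperbolic case), so |cosh(w)| ≤ e^{|w|}. With w = 2z + 6, |w| ≤ 2|z| + 6 = 2r + 6 on |z| = r, giving M(r) ≤ e^{2r + 6}, so ρ ≤ 1. On a suitable ray (z = it for sin/cos; z = t for sinh/cosh, t real → ∞), |cosh(2z + 6)| grows like e^{2|t|}/2, so ρ ≥ 1. Hence ρ = 1.
Therefore ρ = 1.

Order ρ = 1.


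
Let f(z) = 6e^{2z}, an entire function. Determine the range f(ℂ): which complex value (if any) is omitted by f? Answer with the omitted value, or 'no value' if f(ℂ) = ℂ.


Little Picard bounds the complement of f(ℂ) to at most one point.
e^{2z} is never zero on ℂ, so 6·e^{2z} takes every value in ℂ ∖ {0}. Adding 0 shifts the range to ℂ ∖ {0}. Thus f omits exactly the value 0.

Omitted value: 0.


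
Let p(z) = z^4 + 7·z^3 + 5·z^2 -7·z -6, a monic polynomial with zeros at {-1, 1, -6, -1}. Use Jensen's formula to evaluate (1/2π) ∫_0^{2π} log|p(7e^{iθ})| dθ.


Zeros: -6, -1, -1, 1; r = 7.
Inside |z| < r: -6, -1, -1, 1. Outside (|z| ≥ r): ∅.
p(0) = -6, so log|p(0)| = log(6) = 1.7918.
Apply Jensen: I(r) = log|p(0)| + Σ_k log(r/|z_k|), summed over zeros inside |z| < r.
  log(r/|z_k|) for z_k = -1: log(7/1) = 1.9459
  log(r/|z_k|) for z_k = 1: log(7/1) = 1.9459
  log(r/|z_k|) for z_k = -6: log(7/6) = 0.1542
  log(r/|z_k|) for z_k = -1: log(7/1) = 1.9459
Sum over inside zeros: 5.9919.
I(r) = log|p(0)| + (inside sum) = 1.7918 + 5.9919 = 7.7836.
Closed form (all zeros inside, monic): I(r) = n·log(r) = 4·log(7) = 7.7836. ✓

I(r) ≈ 7.7836.


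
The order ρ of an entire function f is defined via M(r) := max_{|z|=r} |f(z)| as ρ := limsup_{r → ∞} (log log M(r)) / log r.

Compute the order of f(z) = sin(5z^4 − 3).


Write sin(w) = (e^{iw} ± e^{−iw})/(2 or 2i), so |sin(w)| ≤ e^{|w|}. With w = 5z^4 − 3, |w| ≤ 5r^4 + 3 on |z|=r, giving M(r) ≤ e^{5r^4 + 3} and ρ ≤ 4. For the lower bound, choose z on |z|=r with 5z^4 purely imaginary of modulus 5r^4; then |sin(5z^4 − 3)| grows like e^{5r^4}/2, so ρ ≥ 4. Hence ρ = 4.
Therefore ρ = 4.

Order ρ = 4.


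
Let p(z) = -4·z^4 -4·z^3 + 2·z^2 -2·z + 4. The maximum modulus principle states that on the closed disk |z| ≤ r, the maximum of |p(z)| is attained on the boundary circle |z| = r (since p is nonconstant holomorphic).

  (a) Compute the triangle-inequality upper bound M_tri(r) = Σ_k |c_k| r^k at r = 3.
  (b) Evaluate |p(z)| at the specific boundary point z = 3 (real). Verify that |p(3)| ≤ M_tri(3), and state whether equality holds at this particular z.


Coefficients: c_0 = 4, c_1 = -2, c_2 = 2, c_3 = -4, c_4 = -4. Radius r = 3.
Part (a). Triangle bound: M_tri(r) = Σ_k |c_k| r^k
  = |4|·3^0 + |-2|·3^1 + |2|·3^2 + |-4|·3^3 + |-4|·3^4
  = 4 + 6 + 18 + 108 + 324 = 460.
This bounds M(r) := max_{|z|=r} |p(z)| from above; equality holds iff all terms c_k z^k can be made to align in phase at a single z on |z|=r.
Part (b). At z = 3 (real, on the circle |z| = r):
  p(3) = (4)·3^0 + (-2)·3^1 + (2)·3^2 + (-4)·3^3 + (-4)·3^4 = -416.
  |p(3)| = 416.
Check: |p(3)| = 416 ≤ 460 = M_tri(3). ✓ Equality does not hold at z = 3 (the coefficients have mixed signs, so the terms do not all align in phase there).

M_tri(3) = 460; |p(3)| = 416; equality at z=3: no.


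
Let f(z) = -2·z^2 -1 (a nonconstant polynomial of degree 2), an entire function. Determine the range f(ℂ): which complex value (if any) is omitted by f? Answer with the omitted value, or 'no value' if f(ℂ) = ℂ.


Little Picard bounds the complement of f(ℂ) to at most one point.
For every w ∈ ℂ, the equation p(z) − w = 0 is a nonconstant polynomial in z and hence has at least one root by the fundamental theorem of algebra. So p is surjective onto ℂ, omitting no value.

Omitted value: no value.


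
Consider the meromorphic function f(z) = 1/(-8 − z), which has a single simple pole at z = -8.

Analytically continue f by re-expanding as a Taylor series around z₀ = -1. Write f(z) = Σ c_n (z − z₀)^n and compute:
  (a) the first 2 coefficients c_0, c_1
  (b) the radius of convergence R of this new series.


Let w = z − z₀, so z = z₀ + w.
Then -8 − z = -8 − (z₀ + w) = (-8 − z₀) − w = -7 − w.
f(z) = 1/(-7 − w) = (1/(-7)) · 1/(1 − w/(-7)) = Σ_{n≥0} w^n / (-7)^(n+1).
So c_n = 1/(-7)^(n+1):
  c_0 = 1/(-7)^1 = -1/7.
  c_1 = 1/(-7)^2 = 1/49.
The series is valid for |w/d| < 1, i.e. |z − z₀| < |d|.
Radius of convergence: R = |-8 − z₀| = |-7| = 7 (distance from z₀ to the singularity z = -8).

c_0 = -1/7, c_1 = 1/49; R = 7.


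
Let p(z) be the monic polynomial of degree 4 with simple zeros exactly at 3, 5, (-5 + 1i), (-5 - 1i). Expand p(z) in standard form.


The polynomial is p(z) = ∏_{α ∈ S} (z − α), where S = {3, 5, (-5 + 1i), (-5 - 1i)}.
Expanding the product yields: p(z) = z^4 + 2·z^3 -39·z^2 -58·z + 390.
Note conjugate pairs combine to real quadratics: (z − (-5+1i))(z − (-5−1i)) = z² + 10z + 26.
The resulting polynomial has degree 4 and real coefficients as required.

p(z) = z^4 + 2·z^3 -39·z^2 -58·z + 390.


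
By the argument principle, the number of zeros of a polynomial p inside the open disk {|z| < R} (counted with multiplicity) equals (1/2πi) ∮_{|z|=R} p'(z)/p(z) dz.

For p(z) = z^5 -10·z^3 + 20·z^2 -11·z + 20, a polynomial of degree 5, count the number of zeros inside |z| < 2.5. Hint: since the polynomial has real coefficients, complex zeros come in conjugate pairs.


The zeros of p are: -4, (0 + 1i), (0 - 1i), (2 + 1i), (2 - 1i).
Their magnitudes are: 4, 1, 1, 2.236, 2.236.
Zeros with |z| < R = 2.5: (0 + 1i), (0 - 1i), (2 + 1i), (2 - 1i).
Count = 4.
By the argument principle, (1/2πi) ∮_{|z|=R} p'(z)/p(z) dz equals exactly this count.

Number of zeros inside |z| < 2.5: 4.


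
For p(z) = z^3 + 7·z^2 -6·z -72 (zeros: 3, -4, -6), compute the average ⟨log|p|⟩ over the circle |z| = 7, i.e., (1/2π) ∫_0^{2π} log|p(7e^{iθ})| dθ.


Zeros: -6, -4, 3; r = 7.
Inside |z| < r: -6, -4, 3. Outside (|z| ≥ r): ∅.
p(0) = -72, so log|p(0)| = log(72) = 4.2767.
Apply Jensen: I(r) = log|p(0)| + Σ_k log(r/|z_k|), summed over zeros inside |z| < r.
  log(r/|z_k|) for z_k = 3: log(7/3) = 0.8473
  log(r/|z_k|) for z_k = -4: log(7/4) = 0.5596
  log(r/|z_k|) for z_k = -6: log(7/6) = 0.1542
Sum over inside zeros: 1.5611.
I(r) = log|p(0)| + (inside sum) = 4.2767 + 1.5611 = 5.8377.
Closed form (all zeros inside, monic): I(r) = n·log(r) = 3·log(7) = 5.8377. ✓

I(r) ≈ 5.8377.


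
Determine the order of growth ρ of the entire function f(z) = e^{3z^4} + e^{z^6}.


Each summand is entire of order 4 and 6 respectively (as in the single-exponential case). The order of a sum is at most the max of the orders, so ρ ≤ 6. For the lower bound: on |z|=r choose arg z so that 1z^6 is real positive; then |e^{1z^6}| = e^{1r^6} while |e^{3z^4}| ≤ e^{3r^4} = o(e^{1r^6}). So |f| ≥ e^{1r^6}(1 − o(1)) and ρ ≥ 6. Hence ρ = max(4, 6) = 6.
Therefore ρ = 6.

Order ρ = 6.


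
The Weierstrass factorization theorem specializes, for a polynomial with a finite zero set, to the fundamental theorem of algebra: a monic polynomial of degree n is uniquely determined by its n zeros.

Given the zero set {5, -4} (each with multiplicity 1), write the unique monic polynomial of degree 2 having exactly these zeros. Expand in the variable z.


The polynomial is p(z) = ∏_{α ∈ S} (z − α), where S = {5, -4}.
Expanding the product yields: p(z) = z^2 -z -20.
The resulting polynomial has degree 2 and real coefficients as required.

p(z) = z^2 -z -20.


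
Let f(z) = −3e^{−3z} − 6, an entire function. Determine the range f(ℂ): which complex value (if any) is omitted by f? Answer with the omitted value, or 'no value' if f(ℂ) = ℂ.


Little Picard bounds the complement of f(ℂ) to at most one point.
e^{−3z} is never zero on ℂ, so -3·e^{−3z} takes every value in ℂ ∖ {0}. Adding -6 shifts the range to ℂ ∖ {-6}. Thus f omits exactly the value -6.

Omitted value: -6.


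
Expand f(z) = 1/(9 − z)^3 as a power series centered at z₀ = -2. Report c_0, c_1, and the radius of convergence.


Let w = z − z₀, so z = z₀ + w.
Then 9 − z = 9 − (z₀ + w) = (9 − z₀) − w = 11 − w.
f(z) = 1/(11 − w)^3 = (1/(11)^3) · (1 − w/(11))^{−3}.
By the binomial series (1−u)^{−3} = Σ_{n≥0} C(n+2, 2) u^n for |u|<1, with u = w/(11):
  c_n = C(n+2, 2) / (11)^(n+3).
  c_0 = 1/(11)^3 = 1/1331.
  c_1 = 3/(11)^4 = 3/14641.
The series is valid for |w/d| < 1, i.e. |z − z₀| < |d|.
Radius of convergence: R = |9 − z₀| = |11| = 11 (distance from z₀ to the singularity z = 9).

c_0 = 1/1331, c_1 = 3/14641; R = 11.


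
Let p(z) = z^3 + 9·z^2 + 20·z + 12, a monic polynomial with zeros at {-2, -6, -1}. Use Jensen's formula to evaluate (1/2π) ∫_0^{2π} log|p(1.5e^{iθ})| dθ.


Zeros: -6, -2, -1; r = 1.5.
Inside |z| < r: -1. Outside (|z| ≥ r): -6, -2.
p(0) = 12, so log|p(0)| = log(12) = 2.4849.
Apply Jensen: I(r) = log|p(0)| + Σ_k log(r/|z_k|), summed over zeros inside |z| < r.
  log(r/|z_k|) for z_k = -1: log(1.5/1) = 0.4055
  Outside zeros (-6, -2) contribute nothing to the Jensen sum.
Sum over inside zeros: 0.4055.
I(r) = log|p(0)| + (inside sum) = 2.4849 + 0.4055 = 2.8904.
Note: since some zeros are outside |z| ≤ r, the simplified n·log(r) form does NOT apply — only the inside zeros contribute.

I(r) ≈ 2.8904.


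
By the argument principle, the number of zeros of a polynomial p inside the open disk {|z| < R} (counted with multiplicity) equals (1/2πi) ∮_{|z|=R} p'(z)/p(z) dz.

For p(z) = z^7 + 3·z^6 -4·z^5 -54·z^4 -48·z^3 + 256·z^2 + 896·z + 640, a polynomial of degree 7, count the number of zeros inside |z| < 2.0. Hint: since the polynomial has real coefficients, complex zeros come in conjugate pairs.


The zeros of p are: -1, (-2 + 2i), (-2 - 2i), (-2 + 2i), (-2 - 2i), (3 + 1i), (3 - 1i).
Their magnitudes are: 1, 2.828, 2.828, 2.828, 2.828, 3.162, 3.162.
Zeros with |z| < R = 2.0: -1.
Count = 1.
By the argument principle, (1/2πi) ∮_{|z|=R} p'(z)/p(z) dz equals exactly this count.

Number of zeros inside |z| < 2.0: 1.


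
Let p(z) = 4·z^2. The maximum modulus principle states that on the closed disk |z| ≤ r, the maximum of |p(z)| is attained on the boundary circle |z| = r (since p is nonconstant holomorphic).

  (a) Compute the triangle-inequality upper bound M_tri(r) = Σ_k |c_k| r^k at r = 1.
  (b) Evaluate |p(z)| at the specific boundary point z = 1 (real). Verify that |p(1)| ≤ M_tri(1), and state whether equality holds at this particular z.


Coefficients: c_0 = 0, c_1 = 0, c_2 = 4. Radius r = 1.
Part (a). Triangle bound: M_tri(r) = Σ_k |c_k| r^k
  = |0|·1^0 + |0|·1^1 + |4|·1^2
  = 0 + 0 + 4 = 4.
This bounds M(r) := max_{|z|=r} |p(z)| from above; equality holds iff all terms c_k z^k can be made to align in phase at a single z on |z|=r.
Part (b). At z = 1 (real, on the circle |z| = r):
  p(1) = (0)·1^0 + (0)·1^1 + (4)·1^2 = 4.
  |p(1)| = 4.
Since all nonzero coefficients share the same sign, |p(1)| = 4 = M_tri(1); the triangle bound is attained at z = 1, so in fact M(r) = 4.

M_tri(1) = 4; |p(1)| = 4; equality at z=1: yes.
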